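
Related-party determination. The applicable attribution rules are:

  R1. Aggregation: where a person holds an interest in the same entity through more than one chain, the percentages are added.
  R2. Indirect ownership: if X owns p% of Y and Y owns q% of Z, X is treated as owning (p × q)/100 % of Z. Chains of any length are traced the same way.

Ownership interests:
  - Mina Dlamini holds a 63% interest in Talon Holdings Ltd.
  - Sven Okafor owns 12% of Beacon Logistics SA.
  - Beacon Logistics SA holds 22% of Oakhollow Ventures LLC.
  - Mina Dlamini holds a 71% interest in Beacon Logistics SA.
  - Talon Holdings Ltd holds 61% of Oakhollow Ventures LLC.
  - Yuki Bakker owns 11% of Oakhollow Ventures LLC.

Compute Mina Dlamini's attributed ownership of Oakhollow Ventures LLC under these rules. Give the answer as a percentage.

Chain via Talon Holdings Ltd (R2): 63% × 61% = 38.43% of Oakhollow Ventures LLC.
Chain via Beacon Logistics SA (R2): 71% × 22% = 15.62% of Oakhollow Ventures LLC.
Aggregating (R1): 38.43% + 15.62% = 54.05%.

54.05%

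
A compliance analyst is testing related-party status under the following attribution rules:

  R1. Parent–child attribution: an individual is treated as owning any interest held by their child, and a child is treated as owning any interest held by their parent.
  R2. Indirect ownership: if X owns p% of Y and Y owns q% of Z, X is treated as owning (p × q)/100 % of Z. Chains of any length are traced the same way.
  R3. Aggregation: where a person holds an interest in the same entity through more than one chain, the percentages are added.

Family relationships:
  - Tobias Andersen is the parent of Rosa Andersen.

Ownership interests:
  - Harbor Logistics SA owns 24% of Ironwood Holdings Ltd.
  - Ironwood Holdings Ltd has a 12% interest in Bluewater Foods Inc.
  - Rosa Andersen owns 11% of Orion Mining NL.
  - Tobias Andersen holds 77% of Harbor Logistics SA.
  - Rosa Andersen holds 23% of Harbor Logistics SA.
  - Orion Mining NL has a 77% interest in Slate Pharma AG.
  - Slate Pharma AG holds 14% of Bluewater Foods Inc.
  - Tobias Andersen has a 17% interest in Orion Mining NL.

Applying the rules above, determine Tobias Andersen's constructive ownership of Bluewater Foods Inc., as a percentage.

5.8984%

By parent–child attribution (R1), Tobias Andersen is treated as also owning Rosa Andersen's interest in Orion Mining NL, giving 17% + 11% = 28%.
By parent–child attribution (R1), Tobias Andersen is treated as also owning Rosa Andersen's interest in Harbor Logistics SA, giving 77% + 23% = 100%.
Chain via Orion Mining NL → Slate Pharma AG (R2): 28% × 77% × 14% = 3.0184% of Bluewater Foods Inc.
Chain via Harbor Logistics SA → Ironwood Holdings Ltd (R2): 100% × 24% × 12% = 2.88% of Bluewater Foods Inc.
Aggregating (R3): 3.0184% + 2.88% = 5.8984%.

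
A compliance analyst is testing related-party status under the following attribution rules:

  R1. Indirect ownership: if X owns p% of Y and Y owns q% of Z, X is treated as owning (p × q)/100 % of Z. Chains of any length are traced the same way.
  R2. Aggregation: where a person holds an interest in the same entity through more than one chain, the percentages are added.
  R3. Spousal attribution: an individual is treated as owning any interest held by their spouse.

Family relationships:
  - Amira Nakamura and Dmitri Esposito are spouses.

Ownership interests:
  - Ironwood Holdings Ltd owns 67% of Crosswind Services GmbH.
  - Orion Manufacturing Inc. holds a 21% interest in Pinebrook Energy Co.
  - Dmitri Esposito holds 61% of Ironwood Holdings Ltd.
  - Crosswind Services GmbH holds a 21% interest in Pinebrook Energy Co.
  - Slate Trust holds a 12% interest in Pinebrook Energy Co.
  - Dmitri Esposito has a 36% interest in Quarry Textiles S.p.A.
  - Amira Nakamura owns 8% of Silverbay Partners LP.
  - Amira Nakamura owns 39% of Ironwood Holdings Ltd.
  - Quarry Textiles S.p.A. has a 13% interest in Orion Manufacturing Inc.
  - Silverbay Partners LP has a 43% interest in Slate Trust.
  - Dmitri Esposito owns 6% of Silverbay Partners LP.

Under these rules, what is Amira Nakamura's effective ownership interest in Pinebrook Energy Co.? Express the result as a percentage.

15.7752%

By spousal attribution (R3), Amira Nakamura is treated as also owning Dmitri Esposito's interest in Ironwood Holdings Ltd, giving 39% + 61% = 100%.
By spousal attribution (R3), Amira Nakamura is treated as also owning Dmitri Esposito's interest in Silverbay Partners LP, giving 8% + 6% = 14%.
By spousal attribution (R3), Amira Nakamura is treated as owning Dmitri Esposito's 36% interest in Quarry Textiles S.p.A.
Chain via Ironwood Holdings Ltd → Crosswind Services GmbH (R1): 100% × 67% × 21% = 14.07% of Pinebrook Energy Co.
Chain via Silverbay Partners LP → Slate Trust (R1): 14% × 43% × 12% = 0.7224% of Pinebrook Energy Co.
Chain via Quarry Textiles S.p.A. → Orion Manufacturing Inc. (R1): 36% × 13% × 21% = 0.9828% of Pinebrook Energy Co.
Aggregating (R2): 14.07% + 0.7224% + 0.9828% = 15.7752%.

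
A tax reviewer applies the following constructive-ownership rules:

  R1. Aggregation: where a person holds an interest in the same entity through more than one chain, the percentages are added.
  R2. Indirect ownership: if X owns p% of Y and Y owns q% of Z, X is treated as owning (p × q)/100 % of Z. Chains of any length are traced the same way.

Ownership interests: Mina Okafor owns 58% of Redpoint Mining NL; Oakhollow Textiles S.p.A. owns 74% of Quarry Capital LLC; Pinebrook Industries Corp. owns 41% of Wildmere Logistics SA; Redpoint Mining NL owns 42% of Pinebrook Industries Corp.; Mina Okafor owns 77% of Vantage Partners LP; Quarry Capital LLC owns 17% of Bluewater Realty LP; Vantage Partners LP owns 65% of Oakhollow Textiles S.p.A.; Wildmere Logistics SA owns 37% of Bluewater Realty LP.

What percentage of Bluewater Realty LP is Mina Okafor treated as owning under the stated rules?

Chain via Vantage Partners LP → Oakhollow Textiles S.p.A. → Quarry Capital LLC (R2): 77% × 65% × 74% × 17% = 6.29629% of Bluewater Realty LP.
Chain via Redpoint Mining NL → Pinebrook Industries Corp. → Wildmere Logistics SA (R2): 58% × 42% × 41% × 37% = 3.695412% of Bluewater Realty LP.
Aggregating (R1): 6.29629% + 3.695412% = 9.991702%.

9.991702%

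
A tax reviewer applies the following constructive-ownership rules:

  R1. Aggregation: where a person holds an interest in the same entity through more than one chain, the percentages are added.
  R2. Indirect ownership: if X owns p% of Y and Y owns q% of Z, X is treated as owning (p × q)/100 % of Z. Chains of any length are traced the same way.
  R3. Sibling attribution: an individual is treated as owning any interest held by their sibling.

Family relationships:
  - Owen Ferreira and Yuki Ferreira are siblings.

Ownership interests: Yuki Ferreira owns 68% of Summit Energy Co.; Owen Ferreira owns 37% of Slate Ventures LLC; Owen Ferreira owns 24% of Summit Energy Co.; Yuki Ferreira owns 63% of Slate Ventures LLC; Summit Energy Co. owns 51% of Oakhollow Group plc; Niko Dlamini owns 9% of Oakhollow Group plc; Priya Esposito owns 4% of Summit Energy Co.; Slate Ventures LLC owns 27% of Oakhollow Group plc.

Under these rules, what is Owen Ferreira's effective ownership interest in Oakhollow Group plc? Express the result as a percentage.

By sibling attribution (R3), Owen Ferreira is treated as also owning Yuki Ferreira's interest in Slate Ventures LLC, giving 37% + 63% = 100%.
By sibling attribution (R3), Owen Ferreira is treated as also owning Yuki Ferreira's interest in Summit Energy Co, giving 24% + 68% = 92%.
Chain via Slate Ventures LLC (R2): 100% × 27% = 27% of Oakhollow Group plc.
Chain via Summit Energy Co. (R2): 92% × 51% = 46.92% of Oakhollow Group plc.
Aggregating (R1): 27% + 46.92% = 73.92%.

73.92%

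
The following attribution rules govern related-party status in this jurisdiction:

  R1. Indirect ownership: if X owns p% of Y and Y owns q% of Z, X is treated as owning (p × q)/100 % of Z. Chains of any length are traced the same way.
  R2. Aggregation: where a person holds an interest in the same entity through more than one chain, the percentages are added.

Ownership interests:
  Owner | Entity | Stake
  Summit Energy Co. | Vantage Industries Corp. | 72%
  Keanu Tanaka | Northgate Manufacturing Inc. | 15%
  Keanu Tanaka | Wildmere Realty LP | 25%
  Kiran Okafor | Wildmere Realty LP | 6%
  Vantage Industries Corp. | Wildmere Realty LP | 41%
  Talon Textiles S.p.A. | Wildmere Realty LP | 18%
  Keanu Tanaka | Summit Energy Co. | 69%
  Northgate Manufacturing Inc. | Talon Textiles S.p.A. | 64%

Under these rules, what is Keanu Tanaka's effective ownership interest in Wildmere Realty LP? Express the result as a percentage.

47.0968%

Chain via Northgate Manufacturing Inc. → Talon Textiles S.p.A. (R1): 15% × 64% × 18% = 1.728% of Wildmere Realty LP.
Chain via Summit Energy Co. → Vantage Industries Corp. (R1): 69% × 72% × 41% = 20.3688% of Wildmere Realty LP.
Direct interest in Wildmere Realty LP: 25%.
Aggregating (R2): 1.728% + 20.3688% + 25% = 47.0968%.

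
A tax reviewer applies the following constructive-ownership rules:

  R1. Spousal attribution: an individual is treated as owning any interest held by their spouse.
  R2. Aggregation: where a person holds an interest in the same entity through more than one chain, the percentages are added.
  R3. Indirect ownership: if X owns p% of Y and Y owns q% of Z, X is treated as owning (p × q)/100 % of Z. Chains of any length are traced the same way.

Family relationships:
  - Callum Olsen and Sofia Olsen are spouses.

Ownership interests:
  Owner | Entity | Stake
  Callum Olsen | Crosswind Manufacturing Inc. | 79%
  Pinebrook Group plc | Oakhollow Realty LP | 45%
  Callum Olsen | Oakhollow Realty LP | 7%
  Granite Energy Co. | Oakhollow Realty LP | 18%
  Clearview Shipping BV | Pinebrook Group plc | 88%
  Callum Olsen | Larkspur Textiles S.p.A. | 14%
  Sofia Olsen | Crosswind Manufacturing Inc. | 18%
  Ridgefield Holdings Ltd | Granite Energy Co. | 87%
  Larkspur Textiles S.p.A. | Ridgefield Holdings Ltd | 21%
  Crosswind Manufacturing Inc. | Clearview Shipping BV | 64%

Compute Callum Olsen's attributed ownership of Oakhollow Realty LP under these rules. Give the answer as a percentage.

32.044084%

By spousal attribution (R1), Callum Olsen is treated as also owning Sofia Olsen's interest in Crosswind Manufacturing Inc, giving 79% + 18% = 97%.
Chain via Crosswind Manufacturing Inc. → Clearview Shipping BV → Pinebrook Group plc (R3): 97% × 64% × 88% × 45% = 24.58368% of Oakhollow Realty LP.
Chain via Larkspur Textiles S.p.A. → Ridgefield Holdings Ltd → Granite Energy Co. (R3): 14% × 21% × 87% × 18% = 0.460404% of Oakhollow Realty LP.
Direct interest in Oakhollow Realty LP: 7%.
Aggregating (R2): 24.58368% + 0.460404% + 7% = 32.044084%.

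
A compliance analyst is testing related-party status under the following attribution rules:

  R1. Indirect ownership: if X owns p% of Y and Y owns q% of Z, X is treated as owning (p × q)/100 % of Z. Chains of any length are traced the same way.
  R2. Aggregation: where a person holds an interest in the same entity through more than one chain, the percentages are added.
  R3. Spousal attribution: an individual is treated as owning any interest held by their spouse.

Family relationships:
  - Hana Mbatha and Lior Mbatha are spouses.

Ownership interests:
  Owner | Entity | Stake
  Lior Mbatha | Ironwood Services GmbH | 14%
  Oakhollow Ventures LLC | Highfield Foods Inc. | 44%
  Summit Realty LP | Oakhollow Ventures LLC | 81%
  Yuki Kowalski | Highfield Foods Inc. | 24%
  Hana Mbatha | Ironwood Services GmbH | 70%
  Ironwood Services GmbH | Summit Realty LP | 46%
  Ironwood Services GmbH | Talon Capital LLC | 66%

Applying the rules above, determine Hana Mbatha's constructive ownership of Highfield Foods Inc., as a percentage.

13.771296%

By spousal attribution (R3), Hana Mbatha is treated as also owning Lior Mbatha's interest in Ironwood Services GmbH, giving 70% + 14% = 84%.
Chain via Ironwood Services GmbH → Summit Realty LP → Oakhollow Ventures LLC (R1): 84% × 46% × 81% × 44% = 13.771296% of Highfield Foods Inc.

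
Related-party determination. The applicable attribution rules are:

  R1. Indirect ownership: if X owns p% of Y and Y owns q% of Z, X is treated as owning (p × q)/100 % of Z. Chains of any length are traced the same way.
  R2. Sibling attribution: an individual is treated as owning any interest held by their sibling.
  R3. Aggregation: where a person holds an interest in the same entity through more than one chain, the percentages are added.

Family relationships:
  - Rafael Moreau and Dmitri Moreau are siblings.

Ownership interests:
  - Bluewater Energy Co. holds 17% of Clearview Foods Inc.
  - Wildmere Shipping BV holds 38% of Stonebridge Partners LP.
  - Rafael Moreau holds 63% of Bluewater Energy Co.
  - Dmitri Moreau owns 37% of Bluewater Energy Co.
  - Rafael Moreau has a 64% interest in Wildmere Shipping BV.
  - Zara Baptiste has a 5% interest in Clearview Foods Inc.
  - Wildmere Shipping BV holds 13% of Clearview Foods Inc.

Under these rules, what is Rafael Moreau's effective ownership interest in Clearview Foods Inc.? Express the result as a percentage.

25.32%

By sibling attribution (R2), Rafael Moreau is treated as also owning Dmitri Moreau's interest in Bluewater Energy Co, giving 63% + 37% = 100%.
Chain via Wildmere Shipping BV (R1): 64% × 13% = 8.32% of Clearview Foods Inc.
Chain via Bluewater Energy Co. (R1): 100% × 17% = 17% of Clearview Foods Inc.
Aggregating (R3): 8.32% + 17% = 25.32%.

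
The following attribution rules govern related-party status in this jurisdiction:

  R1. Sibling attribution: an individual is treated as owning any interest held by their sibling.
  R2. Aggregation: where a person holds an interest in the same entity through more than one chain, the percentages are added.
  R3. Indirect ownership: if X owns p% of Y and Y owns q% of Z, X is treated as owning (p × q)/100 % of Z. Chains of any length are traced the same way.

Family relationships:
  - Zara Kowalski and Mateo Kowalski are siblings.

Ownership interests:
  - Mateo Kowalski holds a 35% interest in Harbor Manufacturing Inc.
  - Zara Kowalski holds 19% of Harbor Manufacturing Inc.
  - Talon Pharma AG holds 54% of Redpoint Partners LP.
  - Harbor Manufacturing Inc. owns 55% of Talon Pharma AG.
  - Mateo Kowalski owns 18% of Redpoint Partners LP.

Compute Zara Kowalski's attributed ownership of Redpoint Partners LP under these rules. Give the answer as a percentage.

34.038%

By sibling attribution (R1), Zara Kowalski is treated as also owning Mateo Kowalski's interest in Harbor Manufacturing Inc, giving 19% + 35% = 54%.
By sibling attribution (R1), Zara Kowalski is treated as owning Mateo Kowalski's 18% interest in Redpoint Partners LP.
Chain via Harbor Manufacturing Inc. → Talon Pharma AG (R3): 54% × 55% × 54% = 16.038% of Redpoint Partners LP.
Direct interest in Redpoint Partners LP: 18%.
Aggregating (R2): 16.038% + 18% = 34.038%.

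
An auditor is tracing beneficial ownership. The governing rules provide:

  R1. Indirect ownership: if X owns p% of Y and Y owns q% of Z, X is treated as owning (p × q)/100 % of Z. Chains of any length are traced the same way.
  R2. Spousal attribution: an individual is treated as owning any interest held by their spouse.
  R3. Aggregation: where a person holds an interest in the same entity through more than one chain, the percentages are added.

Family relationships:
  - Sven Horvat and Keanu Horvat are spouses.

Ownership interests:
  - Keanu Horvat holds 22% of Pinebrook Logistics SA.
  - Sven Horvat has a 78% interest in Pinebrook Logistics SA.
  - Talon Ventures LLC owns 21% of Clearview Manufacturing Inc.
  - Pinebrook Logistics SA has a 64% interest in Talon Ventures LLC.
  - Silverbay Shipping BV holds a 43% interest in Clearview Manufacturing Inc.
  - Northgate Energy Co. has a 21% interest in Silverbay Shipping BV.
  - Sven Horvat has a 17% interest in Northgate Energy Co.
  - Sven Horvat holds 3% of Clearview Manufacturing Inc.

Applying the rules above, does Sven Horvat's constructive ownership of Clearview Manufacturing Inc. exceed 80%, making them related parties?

No

By spousal attribution (R2), Sven Horvat is treated as also owning Keanu Horvat's interest in Pinebrook Logistics SA, giving 78% + 22% = 100%.
Chain via Northgate Energy Co. → Silverbay Shipping BV (R1): 17% × 21% × 43% = 1.5351% of Clearview Manufacturing Inc.
Chain via Pinebrook Logistics SA → Talon Ventures LLC (R1): 100% × 64% × 21% = 13.44% of Clearview Manufacturing Inc.
Direct interest in Clearview Manufacturing Inc: 3%.
Aggregating (R3): 1.5351% + 13.44% + 3% = 17.9751%.
17.9751% does not exceed the 80% threshold, so Sven is not a related party to Clearview Manufacturing Inc.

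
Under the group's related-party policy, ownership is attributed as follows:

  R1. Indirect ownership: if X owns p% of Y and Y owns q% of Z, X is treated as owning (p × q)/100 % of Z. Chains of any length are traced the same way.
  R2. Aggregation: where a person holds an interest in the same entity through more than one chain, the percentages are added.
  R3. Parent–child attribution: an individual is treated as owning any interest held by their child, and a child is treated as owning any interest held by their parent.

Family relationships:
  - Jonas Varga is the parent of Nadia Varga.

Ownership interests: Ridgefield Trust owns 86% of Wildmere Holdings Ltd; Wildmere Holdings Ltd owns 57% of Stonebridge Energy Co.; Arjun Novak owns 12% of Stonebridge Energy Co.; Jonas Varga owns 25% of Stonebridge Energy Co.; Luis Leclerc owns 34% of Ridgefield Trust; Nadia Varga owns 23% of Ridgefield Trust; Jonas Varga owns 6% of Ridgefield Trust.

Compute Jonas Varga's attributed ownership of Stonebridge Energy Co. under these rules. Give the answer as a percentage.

39.2158%

By parent–child attribution (R3), Jonas Varga is treated as also owning Nadia Varga's interest in Ridgefield Trust, giving 6% + 23% = 29%.
Chain via Ridgefield Trust → Wildmere Holdings Ltd (R1): 29% × 86% × 57% = 14.2158% of Stonebridge Energy Co.
Direct interest in Stonebridge Energy Co: 25%.
Aggregating (R2): 14.2158% + 25% = 39.2158%.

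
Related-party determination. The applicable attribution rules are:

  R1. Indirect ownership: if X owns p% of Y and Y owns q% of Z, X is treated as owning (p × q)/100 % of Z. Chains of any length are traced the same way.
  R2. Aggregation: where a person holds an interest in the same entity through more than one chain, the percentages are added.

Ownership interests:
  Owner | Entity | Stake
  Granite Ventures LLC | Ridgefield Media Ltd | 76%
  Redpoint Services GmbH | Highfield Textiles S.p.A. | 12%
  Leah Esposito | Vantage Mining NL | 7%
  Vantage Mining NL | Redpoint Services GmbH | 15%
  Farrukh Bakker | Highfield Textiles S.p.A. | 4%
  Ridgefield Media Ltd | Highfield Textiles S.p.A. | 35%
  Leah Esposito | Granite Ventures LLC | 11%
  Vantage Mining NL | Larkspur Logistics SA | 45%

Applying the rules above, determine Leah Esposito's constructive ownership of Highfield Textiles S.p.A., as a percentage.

3.052%

Chain via Granite Ventures LLC → Ridgefield Media Ltd (R1): 11% × 76% × 35% = 2.926% of Highfield Textiles S.p.A.
Chain via Vantage Mining NL → Redpoint Services GmbH (R1): 7% × 15% × 12% = 0.126% of Highfield Textiles S.p.A.
Aggregating (R2): 2.926% + 0.126% = 3.052%.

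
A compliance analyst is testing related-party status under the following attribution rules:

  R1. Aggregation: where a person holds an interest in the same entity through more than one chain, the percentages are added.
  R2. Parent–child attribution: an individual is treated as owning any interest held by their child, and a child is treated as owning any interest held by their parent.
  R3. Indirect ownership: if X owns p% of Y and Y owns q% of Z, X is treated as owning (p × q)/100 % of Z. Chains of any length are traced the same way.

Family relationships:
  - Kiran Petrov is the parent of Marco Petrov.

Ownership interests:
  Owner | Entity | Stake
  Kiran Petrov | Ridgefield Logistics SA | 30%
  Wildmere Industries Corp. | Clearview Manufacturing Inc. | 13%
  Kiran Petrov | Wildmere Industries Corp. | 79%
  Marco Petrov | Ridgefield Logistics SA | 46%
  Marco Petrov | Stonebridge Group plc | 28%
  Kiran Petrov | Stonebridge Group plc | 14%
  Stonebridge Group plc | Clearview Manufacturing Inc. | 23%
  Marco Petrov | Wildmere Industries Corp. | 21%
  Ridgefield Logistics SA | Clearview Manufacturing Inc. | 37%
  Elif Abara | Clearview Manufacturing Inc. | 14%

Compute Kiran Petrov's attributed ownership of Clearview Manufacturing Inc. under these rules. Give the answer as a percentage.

50.78%

By parent–child attribution (R2), Kiran Petrov is treated as also owning Marco Petrov's interest in Stonebridge Group plc, giving 14% + 28% = 42%.
By parent–child attribution (R2), Kiran Petrov is treated as also owning Marco Petrov's interest in Ridgefield Logistics SA, giving 30% + 46% = 76%.
By parent–child attribution (R2), Kiran Petrov is treated as also owning Marco Petrov's interest in Wildmere Industries Corp, giving 79% + 21% = 100%.
Chain via Stonebridge Group plc (R3): 42% × 23% = 9.66% of Clearview Manufacturing Inc.
Chain via Ridgefield Logistics SA (R3): 76% × 37% = 28.12% of Clearview Manufacturing Inc.
Chain via Wildmere Industries Corp. (R3): 100% × 13% = 13% of Clearview Manufacturing Inc.
Aggregating (R1): 9.66% + 28.12% + 13% = 50.78%.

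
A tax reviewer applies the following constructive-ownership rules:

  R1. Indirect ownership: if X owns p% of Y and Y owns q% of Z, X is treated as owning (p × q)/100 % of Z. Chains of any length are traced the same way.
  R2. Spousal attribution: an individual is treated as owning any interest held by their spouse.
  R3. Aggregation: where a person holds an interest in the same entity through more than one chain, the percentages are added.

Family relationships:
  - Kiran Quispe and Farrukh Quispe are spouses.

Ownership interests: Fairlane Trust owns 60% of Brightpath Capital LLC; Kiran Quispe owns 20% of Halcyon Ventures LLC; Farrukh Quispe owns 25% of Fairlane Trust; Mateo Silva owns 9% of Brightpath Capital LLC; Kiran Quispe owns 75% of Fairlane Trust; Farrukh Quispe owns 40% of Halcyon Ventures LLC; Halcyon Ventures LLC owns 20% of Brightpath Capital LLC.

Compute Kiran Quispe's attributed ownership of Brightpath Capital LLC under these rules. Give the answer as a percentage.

72%

By spousal attribution (R2), Kiran Quispe is treated as also owning Farrukh Quispe's interest in Halcyon Ventures LLC, giving 20% + 40% = 60%.
By spousal attribution (R2), Kiran Quispe is treated as also owning Farrukh Quispe's interest in Fairlane Trust, giving 75% + 25% = 100%.
Chain via Halcyon Ventures LLC (R1): 60% × 20% = 12% of Brightpath Capital LLC.
Chain via Fairlane Trust (R1): 100% × 60% = 60% of Brightpath Capital LLC.
Aggregating (R3): 12% + 60% = 72%.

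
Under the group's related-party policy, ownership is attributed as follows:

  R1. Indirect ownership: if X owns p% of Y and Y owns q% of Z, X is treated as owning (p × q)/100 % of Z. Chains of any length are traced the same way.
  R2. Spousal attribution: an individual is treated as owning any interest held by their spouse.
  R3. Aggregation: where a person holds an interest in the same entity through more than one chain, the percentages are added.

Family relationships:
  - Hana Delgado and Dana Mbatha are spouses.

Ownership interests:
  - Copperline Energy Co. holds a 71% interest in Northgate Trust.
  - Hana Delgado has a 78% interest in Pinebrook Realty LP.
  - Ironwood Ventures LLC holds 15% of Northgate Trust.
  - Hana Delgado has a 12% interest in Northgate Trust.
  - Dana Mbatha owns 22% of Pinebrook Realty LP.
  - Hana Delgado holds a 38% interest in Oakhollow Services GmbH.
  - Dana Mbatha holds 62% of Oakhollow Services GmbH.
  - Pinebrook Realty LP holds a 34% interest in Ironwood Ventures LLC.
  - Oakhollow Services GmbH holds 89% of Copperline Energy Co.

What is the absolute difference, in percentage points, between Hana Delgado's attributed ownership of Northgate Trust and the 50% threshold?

30.29

By spousal attribution (R2), Hana Delgado is treated as also owning Dana Mbatha's interest in Oakhollow Services GmbH, giving 38% + 62% = 100%.
By spousal attribution (R2), Hana Delgado is treated as also owning Dana Mbatha's interest in Pinebrook Realty LP, giving 78% + 22% = 100%.
Chain via Oakhollow Services GmbH → Copperline Energy Co. (R1): 100% × 89% × 71% = 63.19% of Northgate Trust.
Chain via Pinebrook Realty LP → Ironwood Ventures LLC (R1): 100% × 34% × 15% = 5.1% of Northgate Trust.
Direct interest in Northgate Trust: 12%.
Aggregating (R3): 63.19% + 5.1% + 12% = 80.29%.
80.29% exceeds the 50% threshold by 30.29 percentage points.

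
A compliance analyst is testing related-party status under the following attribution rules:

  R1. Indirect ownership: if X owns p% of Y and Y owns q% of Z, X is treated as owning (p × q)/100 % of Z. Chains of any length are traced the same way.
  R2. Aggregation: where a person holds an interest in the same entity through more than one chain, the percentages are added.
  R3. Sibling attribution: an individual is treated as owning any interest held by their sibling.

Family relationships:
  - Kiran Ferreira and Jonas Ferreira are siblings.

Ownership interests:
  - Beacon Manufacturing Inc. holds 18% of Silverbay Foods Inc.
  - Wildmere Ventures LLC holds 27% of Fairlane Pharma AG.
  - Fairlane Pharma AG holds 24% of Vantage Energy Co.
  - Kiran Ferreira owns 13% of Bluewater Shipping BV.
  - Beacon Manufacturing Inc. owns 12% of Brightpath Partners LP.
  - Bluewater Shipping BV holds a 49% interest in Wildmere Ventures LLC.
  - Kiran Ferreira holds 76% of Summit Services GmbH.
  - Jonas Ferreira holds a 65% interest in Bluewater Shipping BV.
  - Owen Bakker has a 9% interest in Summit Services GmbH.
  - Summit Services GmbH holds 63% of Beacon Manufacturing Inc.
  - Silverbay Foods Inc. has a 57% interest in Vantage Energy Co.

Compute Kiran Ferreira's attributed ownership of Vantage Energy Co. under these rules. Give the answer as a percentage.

7.389144%

By sibling attribution (R3), Kiran Ferreira is treated as also owning Jonas Ferreira's interest in Bluewater Shipping BV, giving 13% + 65% = 78%.
Chain via Bluewater Shipping BV → Wildmere Ventures LLC → Fairlane Pharma AG (R1): 78% × 49% × 27% × 24% = 2.476656% of Vantage Energy Co.
Chain via Summit Services GmbH → Beacon Manufacturing Inc. → Silverbay Foods Inc. (R1): 76% × 63% × 18% × 57% = 4.912488% of Vantage Energy Co.
Aggregating (R2): 2.476656% + 4.912488% = 7.389144%.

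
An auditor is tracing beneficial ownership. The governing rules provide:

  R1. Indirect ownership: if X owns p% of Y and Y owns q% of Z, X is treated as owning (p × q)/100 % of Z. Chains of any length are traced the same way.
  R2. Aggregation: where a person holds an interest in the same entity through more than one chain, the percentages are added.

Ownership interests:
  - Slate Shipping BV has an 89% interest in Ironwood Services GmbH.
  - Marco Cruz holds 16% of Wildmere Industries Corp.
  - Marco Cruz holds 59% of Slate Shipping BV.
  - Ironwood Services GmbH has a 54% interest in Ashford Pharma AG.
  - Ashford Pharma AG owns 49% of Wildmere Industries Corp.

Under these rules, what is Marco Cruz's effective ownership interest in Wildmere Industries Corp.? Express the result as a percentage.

29.894146%

Chain via Slate Shipping BV → Ironwood Services GmbH → Ashford Pharma AG (R1): 59% × 89% × 54% × 49% = 13.894146% of Wildmere Industries Corp.
Direct interest in Wildmere Industries Corp: 16%.
Aggregating (R2): 13.894146% + 16% = 29.894146%.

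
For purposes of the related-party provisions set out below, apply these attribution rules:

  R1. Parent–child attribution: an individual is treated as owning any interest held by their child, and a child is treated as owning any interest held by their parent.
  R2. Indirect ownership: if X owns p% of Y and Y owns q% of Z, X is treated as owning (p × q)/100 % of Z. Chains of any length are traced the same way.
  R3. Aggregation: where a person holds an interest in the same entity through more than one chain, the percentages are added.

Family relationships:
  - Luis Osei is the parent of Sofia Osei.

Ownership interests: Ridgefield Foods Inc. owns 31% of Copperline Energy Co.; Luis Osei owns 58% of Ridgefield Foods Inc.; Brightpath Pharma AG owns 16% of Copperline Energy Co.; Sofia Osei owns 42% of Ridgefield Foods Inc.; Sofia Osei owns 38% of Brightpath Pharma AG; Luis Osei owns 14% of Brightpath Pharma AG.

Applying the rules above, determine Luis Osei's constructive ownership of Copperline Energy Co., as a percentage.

By parent–child attribution (R1), Luis Osei is treated as also owning Sofia Osei's interest in Brightpath Pharma AG, giving 14% + 38% = 52%.
By parent–child attribution (R1), Luis Osei is treated as also owning Sofia Osei's interest in Ridgefield Foods Inc, giving 58% + 42% = 100%.
Chain via Brightpath Pharma AG (R2): 52% × 16% = 8.32% of Copperline Energy Co.
Chain via Ridgefield Foods Inc. (R2): 100% × 31% = 31% of Copperline Energy Co.
Aggregating (R3): 8.32% + 31% = 39.32%.

39.32%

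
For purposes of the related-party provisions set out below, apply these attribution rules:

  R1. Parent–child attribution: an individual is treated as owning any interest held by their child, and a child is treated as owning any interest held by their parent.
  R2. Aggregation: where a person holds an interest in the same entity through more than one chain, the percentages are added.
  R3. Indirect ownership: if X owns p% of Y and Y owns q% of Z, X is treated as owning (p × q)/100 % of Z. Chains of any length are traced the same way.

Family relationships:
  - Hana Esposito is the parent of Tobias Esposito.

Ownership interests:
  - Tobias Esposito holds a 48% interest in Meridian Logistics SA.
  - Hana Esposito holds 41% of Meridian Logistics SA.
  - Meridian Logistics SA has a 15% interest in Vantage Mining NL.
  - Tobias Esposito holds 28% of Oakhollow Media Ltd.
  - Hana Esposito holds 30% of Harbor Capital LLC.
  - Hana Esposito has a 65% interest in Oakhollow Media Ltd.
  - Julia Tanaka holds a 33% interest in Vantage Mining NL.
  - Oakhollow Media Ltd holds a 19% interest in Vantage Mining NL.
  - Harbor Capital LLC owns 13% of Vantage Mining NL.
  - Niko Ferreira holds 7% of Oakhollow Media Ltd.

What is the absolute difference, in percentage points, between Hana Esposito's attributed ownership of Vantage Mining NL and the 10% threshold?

24.92

By parent–child attribution (R1), Hana Esposito is treated as also owning Tobias Esposito's interest in Oakhollow Media Ltd, giving 65% + 28% = 93%.
By parent–child attribution (R1), Hana Esposito is treated as also owning Tobias Esposito's interest in Meridian Logistics SA, giving 41% + 48% = 89%.
Chain via Oakhollow Media Ltd (R3): 93% × 19% = 17.67% of Vantage Mining NL.
Chain via Harbor Capital LLC (R3): 30% × 13% = 3.9% of Vantage Mining NL.
Chain via Meridian Logistics SA (R3): 89% × 15% = 13.35% of Vantage Mining NL.
Aggregating (R2): 17.67% + 3.9% + 13.35% = 34.92%.
34.92% exceeds the 10% threshold by 24.92 percentage points.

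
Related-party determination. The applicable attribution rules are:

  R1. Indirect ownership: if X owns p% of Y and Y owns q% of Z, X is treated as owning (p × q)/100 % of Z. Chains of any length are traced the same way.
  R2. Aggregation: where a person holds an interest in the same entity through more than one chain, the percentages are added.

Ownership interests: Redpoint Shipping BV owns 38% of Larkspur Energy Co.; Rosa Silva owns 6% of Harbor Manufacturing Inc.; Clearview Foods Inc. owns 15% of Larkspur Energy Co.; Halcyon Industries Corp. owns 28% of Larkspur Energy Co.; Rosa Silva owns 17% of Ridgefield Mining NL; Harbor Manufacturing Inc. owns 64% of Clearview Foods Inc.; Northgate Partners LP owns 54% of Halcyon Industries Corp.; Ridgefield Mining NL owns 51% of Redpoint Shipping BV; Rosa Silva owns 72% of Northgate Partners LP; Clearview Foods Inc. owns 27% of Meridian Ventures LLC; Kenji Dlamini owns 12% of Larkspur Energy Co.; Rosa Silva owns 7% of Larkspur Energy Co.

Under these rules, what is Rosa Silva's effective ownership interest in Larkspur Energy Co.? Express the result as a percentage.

Chain via Northgate Partners LP → Halcyon Industries Corp. (R1): 72% × 54% × 28% = 10.8864% of Larkspur Energy Co.
Chain via Ridgefield Mining NL → Redpoint Shipping BV (R1): 17% × 51% × 38% = 3.2946% of Larkspur Energy Co.
Chain via Harbor Manufacturing Inc. → Clearview Foods Inc. (R1): 6% × 64% × 15% = 0.576% of Larkspur Energy Co.
Direct interest in Larkspur Energy Co: 7%.
Aggregating (R2): 10.8864% + 3.2946% + 0.576% + 7% = 21.757%.

21.757%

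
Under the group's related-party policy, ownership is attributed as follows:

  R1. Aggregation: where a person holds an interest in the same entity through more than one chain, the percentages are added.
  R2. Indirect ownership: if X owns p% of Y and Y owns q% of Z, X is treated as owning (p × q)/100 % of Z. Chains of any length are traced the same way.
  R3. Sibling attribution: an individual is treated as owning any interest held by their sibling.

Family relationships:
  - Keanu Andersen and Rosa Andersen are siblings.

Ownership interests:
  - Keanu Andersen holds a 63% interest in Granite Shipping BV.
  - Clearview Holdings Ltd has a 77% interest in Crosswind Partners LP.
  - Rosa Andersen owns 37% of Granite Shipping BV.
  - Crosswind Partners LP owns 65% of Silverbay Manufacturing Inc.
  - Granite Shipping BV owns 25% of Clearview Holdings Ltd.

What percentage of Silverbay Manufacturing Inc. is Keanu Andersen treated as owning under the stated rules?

12.5125%

By sibling attribution (R3), Keanu Andersen is treated as also owning Rosa Andersen's interest in Granite Shipping BV, giving 63% + 37% = 100%.
Chain via Granite Shipping BV → Clearview Holdings Ltd → Crosswind Partners LP (R2): 100% × 25% × 77% × 65% = 12.5125% of Silverbay Manufacturing Inc.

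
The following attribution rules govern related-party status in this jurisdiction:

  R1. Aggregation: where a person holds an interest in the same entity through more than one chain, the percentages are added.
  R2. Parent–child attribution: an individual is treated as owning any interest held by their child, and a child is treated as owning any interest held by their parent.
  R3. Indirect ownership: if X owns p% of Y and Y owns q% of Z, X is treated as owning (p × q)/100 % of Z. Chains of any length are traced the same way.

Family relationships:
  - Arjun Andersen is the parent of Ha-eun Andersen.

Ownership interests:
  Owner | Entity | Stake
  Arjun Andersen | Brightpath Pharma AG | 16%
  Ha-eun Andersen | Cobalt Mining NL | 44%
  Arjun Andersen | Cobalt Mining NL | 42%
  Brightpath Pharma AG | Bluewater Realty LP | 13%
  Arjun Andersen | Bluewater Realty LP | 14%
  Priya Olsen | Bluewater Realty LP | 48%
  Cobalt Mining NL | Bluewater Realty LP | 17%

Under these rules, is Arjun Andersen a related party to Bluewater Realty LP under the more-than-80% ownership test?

By parent–child attribution (R2), Arjun Andersen is treated as also owning Ha-eun Andersen's interest in Cobalt Mining NL, giving 42% + 44% = 86%.
Chain via Brightpath Pharma AG (R3): 16% × 13% = 2.08% of Bluewater Realty LP.
Chain via Cobalt Mining NL (R3): 86% × 17% = 14.62% of Bluewater Realty LP.
Direct interest in Bluewater Realty LP: 14%.
Aggregating (R1): 2.08% + 14.62% + 14% = 30.7%.
30.7% does not exceed the 80% threshold, so Arjun is not a related party to Bluewater Realty LP.

No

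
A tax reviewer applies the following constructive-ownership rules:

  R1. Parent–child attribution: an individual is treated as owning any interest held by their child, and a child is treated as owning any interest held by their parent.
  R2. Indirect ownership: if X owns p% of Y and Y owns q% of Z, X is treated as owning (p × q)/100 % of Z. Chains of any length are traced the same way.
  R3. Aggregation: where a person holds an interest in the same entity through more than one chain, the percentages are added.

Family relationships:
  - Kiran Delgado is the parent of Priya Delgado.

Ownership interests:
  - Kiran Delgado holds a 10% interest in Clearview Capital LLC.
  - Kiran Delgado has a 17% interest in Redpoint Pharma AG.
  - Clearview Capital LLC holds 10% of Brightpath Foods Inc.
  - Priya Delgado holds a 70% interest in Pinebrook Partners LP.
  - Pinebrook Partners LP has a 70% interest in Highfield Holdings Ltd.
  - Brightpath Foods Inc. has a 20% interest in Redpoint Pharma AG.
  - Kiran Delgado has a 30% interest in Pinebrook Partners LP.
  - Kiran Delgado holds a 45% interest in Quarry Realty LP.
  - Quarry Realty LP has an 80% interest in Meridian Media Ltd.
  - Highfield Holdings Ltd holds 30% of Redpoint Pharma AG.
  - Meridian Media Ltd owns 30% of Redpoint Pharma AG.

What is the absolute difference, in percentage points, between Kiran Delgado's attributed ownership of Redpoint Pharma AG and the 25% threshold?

24

By parent–child attribution (R1), Kiran Delgado is treated as also owning Priya Delgado's interest in Pinebrook Partners LP, giving 30% + 70% = 100%.
Chain via Quarry Realty LP → Meridian Media Ltd (R2): 45% × 80% × 30% = 10.8% of Redpoint Pharma AG.
Chain via Pinebrook Partners LP → Highfield Holdings Ltd (R2): 100% × 70% × 30% = 21% of Redpoint Pharma AG.
Chain via Clearview Capital LLC → Brightpath Foods Inc. (R2): 10% × 10% × 20% = 0.2% of Redpoint Pharma AG.
Direct interest in Redpoint Pharma AG: 17%.
Aggregating (R3): 10.8% + 21% + 0.2% + 17% = 49%.
49% exceeds the 25% threshold by 24 percentage points.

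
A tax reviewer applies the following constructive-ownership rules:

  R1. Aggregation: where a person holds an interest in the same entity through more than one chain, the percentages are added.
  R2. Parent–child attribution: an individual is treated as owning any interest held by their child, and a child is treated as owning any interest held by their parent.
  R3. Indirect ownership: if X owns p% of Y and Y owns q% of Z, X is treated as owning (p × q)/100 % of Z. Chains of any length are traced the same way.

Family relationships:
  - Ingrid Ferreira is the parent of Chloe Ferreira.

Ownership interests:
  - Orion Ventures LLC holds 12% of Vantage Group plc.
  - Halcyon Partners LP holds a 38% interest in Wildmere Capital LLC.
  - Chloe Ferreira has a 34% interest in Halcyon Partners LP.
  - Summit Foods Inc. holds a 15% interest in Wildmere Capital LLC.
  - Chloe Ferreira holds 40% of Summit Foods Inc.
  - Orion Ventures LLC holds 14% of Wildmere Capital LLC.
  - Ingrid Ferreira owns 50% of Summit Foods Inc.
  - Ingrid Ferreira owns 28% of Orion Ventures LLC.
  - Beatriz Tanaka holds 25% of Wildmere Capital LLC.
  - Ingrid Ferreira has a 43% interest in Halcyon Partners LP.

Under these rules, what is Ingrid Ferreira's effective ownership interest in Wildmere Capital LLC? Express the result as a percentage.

By parent–child attribution (R2), Ingrid Ferreira is treated as also owning Chloe Ferreira's interest in Summit Foods Inc, giving 50% + 40% = 90%.
By parent–child attribution (R2), Ingrid Ferreira is treated as also owning Chloe Ferreira's interest in Halcyon Partners LP, giving 43% + 34% = 77%.
Chain via Summit Foods Inc. (R3): 90% × 15% = 13.5% of Wildmere Capital LLC.
Chain via Halcyon Partners LP (R3): 77% × 38% = 29.26% of Wildmere Capital LLC.
Chain via Orion Ventures LLC (R3): 28% × 14% = 3.92% of Wildmere Capital LLC.
Aggregating (R1): 13.5% + 29.26% + 3.92% = 46.68%.

46.68%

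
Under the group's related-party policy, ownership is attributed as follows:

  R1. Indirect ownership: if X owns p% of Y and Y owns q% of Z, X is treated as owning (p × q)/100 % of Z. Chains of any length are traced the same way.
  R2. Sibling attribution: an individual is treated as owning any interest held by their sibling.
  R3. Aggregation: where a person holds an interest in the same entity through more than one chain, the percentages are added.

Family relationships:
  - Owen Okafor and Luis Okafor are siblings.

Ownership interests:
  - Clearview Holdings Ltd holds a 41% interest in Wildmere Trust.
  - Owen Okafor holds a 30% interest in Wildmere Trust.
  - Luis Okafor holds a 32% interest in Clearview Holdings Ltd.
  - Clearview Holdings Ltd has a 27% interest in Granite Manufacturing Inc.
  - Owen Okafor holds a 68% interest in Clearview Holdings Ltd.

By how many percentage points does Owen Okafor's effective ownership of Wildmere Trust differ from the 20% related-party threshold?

51

By sibling attribution (R2), Owen Okafor is treated as also owning Luis Okafor's interest in Clearview Holdings Ltd, giving 68% + 32% = 100%.
Chain via Clearview Holdings Ltd (R1): 100% × 41% = 41% of Wildmere Trust.
Direct interest in Wildmere Trust: 30%.
Aggregating (R3): 41% + 30% = 71%.
71% exceeds the 20% threshold by 51 percentage points.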